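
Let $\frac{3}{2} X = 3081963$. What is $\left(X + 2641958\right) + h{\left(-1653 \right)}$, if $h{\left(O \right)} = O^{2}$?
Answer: $7429009$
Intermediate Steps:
$X = 2054642$ ($X = \frac{2}{3} \cdot 3081963 = 2054642$)
$\left(X + 2641958\right) + h{\left(-1653 \right)} = \left(2054642 + 2641958\right) + \left(-1653\right)^{2} = 4696600 + 2732409 = 7429009$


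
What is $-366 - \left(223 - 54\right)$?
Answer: $-535$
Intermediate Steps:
$-366 - \left(223 - 54\right) = -366 - 169 = -535$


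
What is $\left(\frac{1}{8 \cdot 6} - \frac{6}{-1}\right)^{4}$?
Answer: $\frac{6975757441}{5308416} \approx 1314.1$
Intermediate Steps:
$\left(\frac{1}{8 \cdot 6} - \frac{6}{-1}\right)^{4} = \left(\frac{1}{8} \cdot \frac{1}{6} - -6\right)^{4} = \left(\frac{1}{48} + 6\right)^{4} = \left(\frac{289}{48}\right)^{4} = \frac{6975757441}{5308416}$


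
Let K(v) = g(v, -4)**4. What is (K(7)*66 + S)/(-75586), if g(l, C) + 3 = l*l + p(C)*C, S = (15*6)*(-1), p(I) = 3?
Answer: -44099043/37793 ≈ -1166.9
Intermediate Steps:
S = -90 (S = 90*(-1) = -90)
g(l, C) = -3 + l**2 + 3*C (g(l, C) = -3 + (l*l + 3*C) = -3 + (l**2 + 3*C) = -3 + l**2 + 3*C)
K(v) = (-15 + v**2)**4 (K(v) = (-3 + v**2 + 3*(-4))**4 = (-3 + v**2 - 12)**4 = (-15 + v**2)**4)
(K(7)*66 + S)/(-75586) = ((-15 + 7**2)**4*66 - 90)/(-75586) = ((-15 + 49)**4*66 - 90)*(-1/75586) = (34**4*66 - 90)*(-1/75586) = (1336336*66 - 90)*(-1/75586) = (88198176 - 90)*(-1/75586) = 88198086*(-1/75586) = -44099043/37793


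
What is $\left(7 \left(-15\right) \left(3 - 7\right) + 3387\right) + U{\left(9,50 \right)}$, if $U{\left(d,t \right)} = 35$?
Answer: $3842$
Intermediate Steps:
$\left(7 \left(-15\right) \left(3 - 7\right) + 3387\right) + U{\left(9,50 \right)} = \left(7 \left(-15\right) \left(3 - 7\right) + 3387\right) + 35 = \left(- 105 \left(3 - 7\right) + 3387\right) + 35 = \left(\left(-105\right) \left(-4\right) + 3387\right) + 35 = \left(420 + 3387\right) + 35 = 3807 + 35 = 3842$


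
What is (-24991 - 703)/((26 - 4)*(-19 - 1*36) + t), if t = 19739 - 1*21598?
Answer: 25694/3069 ≈ 8.3721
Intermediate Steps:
t = -1859 (t = 19739 - 21598 = -1859)
(-24991 - 703)/((26 - 4)*(-19 - 1*36) + t) = (-24991 - 703)/((26 - 4)*(-19 - 1*36) - 1859) = -25694/(22*(-19 - 36) - 1859) = -25694/(22*(-55) - 1859) = -25694/(-1210 - 1859) = -25694/(-3069) = -25694*(-1/3069) = 25694/3069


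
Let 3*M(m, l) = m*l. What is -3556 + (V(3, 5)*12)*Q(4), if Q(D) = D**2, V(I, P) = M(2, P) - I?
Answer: -3492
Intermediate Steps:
M(m, l) = l*m/3 (M(m, l) = (m*l)/3 = (l*m)/3 = l*m/3)
V(I, P) = -I + 2*P/3 (V(I, P) = (1/3)*P*2 - I = 2*P/3 - I = -I + 2*P/3)
-3556 + (V(3, 5)*12)*Q(4) = -3556 + ((-1*3 + (2/3)*5)*12)*4**2 = -3556 + ((-3 + 10/3)*12)*16 = -3556 + ((1/3)*12)*16 = -3556 + 4*16 = -3556 + 64 = -3492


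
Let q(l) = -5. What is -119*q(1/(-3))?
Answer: 595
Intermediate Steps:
-119*q(1/(-3)) = -119*(-5) = 595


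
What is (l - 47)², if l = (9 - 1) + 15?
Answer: 576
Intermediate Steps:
l = 23 (l = 8 + 15 = 23)
(l - 47)² = (23 - 47)² = (-24)² = 576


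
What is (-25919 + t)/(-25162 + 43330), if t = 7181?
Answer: -3123/3028 ≈ -1.0314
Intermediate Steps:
(-25919 + t)/(-25162 + 43330) = (-25919 + 7181)/(-25162 + 43330) = -18738/18168 = -18738*1/18168 = -3123/3028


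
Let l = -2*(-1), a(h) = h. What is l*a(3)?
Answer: 6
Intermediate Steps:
l = 2
l*a(3) = 2*3 = 6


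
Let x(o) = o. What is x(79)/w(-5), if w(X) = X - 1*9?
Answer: -79/14 ≈ -5.6429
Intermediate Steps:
w(X) = -9 + X (w(X) = X - 9 = -9 + X)
x(79)/w(-5) = 79/(-9 - 5) = 79/(-14) = 79*(-1/14) = -79/14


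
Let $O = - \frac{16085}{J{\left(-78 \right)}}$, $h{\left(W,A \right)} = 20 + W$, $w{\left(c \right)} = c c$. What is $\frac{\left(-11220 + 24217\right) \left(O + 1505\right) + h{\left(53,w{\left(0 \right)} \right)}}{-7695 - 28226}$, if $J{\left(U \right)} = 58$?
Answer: $- \frac{925455619}{2083418} \approx -444.2$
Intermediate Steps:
$w{\left(c \right)} = c^{2}$
$O = - \frac{16085}{58} \approx -277.33$
$\frac{\left(-11220 + 24217\right) \left(O + 1505\right) + h{\left(53,w{\left(0 \right)} \right)}}{-7695 - 28226} = \frac{\left(-11220 + 24217\right) \left(- \frac{16085}{58} + 1505\right) + \left(20 + 53\right)}{-7695 - 28226} = \frac{12997 \cdot \frac{71205}{58} + 73}{-35921} = \left(\frac{925451385}{58} + 73\right) \left(- \frac{1}{35921}\right) = \frac{925455619}{58} \left(- \frac{1}{35921}\right) = - \frac{925455619}{2083418}$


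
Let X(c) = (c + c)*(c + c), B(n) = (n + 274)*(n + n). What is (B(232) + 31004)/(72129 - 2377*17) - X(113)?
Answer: -404966233/7930 ≈ -51068.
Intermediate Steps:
B(n) = 2*n*(274 + n) (B(n) = (274 + n)*(2*n) = 2*n*(274 + n))
X(c) = 4*c² (X(c) = (2*c)*(2*c) = 4*c²)
(B(232) + 31004)/(72129 - 2377*17) - X(113) = (2*232*(274 + 232) + 31004)/(72129 - 2377*17) - 4*113² = (2*232*506 + 31004)/(72129 - 40409) - 4*12769 = (234784 + 31004)/31720 - 1*51076 = 265788*(1/31720) - 51076 = 66447/7930 - 51076 = -404966233/7930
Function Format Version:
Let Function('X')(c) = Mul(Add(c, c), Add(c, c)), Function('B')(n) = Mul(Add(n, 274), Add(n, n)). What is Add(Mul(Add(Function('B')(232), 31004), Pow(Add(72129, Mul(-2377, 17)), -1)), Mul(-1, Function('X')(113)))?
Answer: Rational(-404966233, 7930) ≈ -51068.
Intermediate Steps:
Function('B')(n) = Mul(2, n, Add(274, n)) (Function('B')(n) = Mul(Add(274, n), Mul(2, n)) = Mul(2, n, Add(274, n)))
Function('X')(c) = Mul(4, Pow(c, 2)) (Function('X')(c) = Mul(Mul(2, c), Mul(2, c)) = Mul(4, Pow(c, 2)))
Add(Mul(Add(Function('B')(232), 31004), Pow(Add(72129, Mul(-2377, 17)), -1)), Mul(-1, Function('X')(113))) = Add(Mul(Add(Mul(2, 232, Add(274, 232)), 31004), Pow(Add(72129, Mul(-2377, 17)), -1)), Mul(-1, Mul(4, Pow(113, 2)))) = Add(Mul(Add(Mul(2, 232, 506), 31004), Pow(Add(72129, -40409), -1)), Mul(-1, Mul(4, 12769))) = Add(Mul(Add(234784, 31004), Pow(31720, -1)), Mul(-1, 51076)) = Add(Mul(265788, Rational(1, 31720)), -51076) = Add(Rational(66447, 7930), -51076) = Rational(-404966233, 7930)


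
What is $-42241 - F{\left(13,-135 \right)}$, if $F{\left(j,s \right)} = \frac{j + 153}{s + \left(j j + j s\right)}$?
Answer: $- \frac{72696595}{1721} \approx -42241.0$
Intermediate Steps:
$F{\left(j,s \right)} = \frac{153 + j}{s + j^{2} + j s}$ ($F{\left(j,s \right)} = \frac{153 + j}{s + \left(j^{2} + j s\right)} = \frac{153 + j}{s + j^{2} + j s}$)
$-42241 - F{\left(13,-135 \right)} = -42241 - \frac{153 + 13}{-135 + 13^{2} + 13 \left(-135\right)} = -42241 - \frac{1}{-135 + 169 - 1755} \cdot 166 = -42241 - \frac{1}{-1721} \cdot 166 = -42241 - \left(- \frac{1}{1721}\right) 166 = -42241 - - \frac{166}{1721} = -42241 + \frac{166}{1721} = - \frac{72696595}{1721}$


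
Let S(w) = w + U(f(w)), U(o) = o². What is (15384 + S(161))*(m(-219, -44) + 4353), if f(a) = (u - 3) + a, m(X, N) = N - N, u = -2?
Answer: 173601993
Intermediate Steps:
m(X, N) = 0
f(a) = -5 + a (f(a) = (-2 - 3) + a = -5 + a)
S(w) = w + (-5 + w)²
(15384 + S(161))*(m(-219, -44) + 4353) = (15384 + (161 + (-5 + 161)²))*(0 + 4353) = (15384 + (161 + 156²))*4353 = (15384 + (161 + 24336))*4353 = (15384 + 24497)*4353 = 39881*4353 = 173601993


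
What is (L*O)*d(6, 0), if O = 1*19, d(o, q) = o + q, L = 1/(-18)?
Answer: -19/3 ≈ -6.3333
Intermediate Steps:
L = -1/18 ≈ -0.055556
O = 19
(L*O)*d(6, 0) = (-1/18*19)*(6 + 0) = -19/18*6 = -19/3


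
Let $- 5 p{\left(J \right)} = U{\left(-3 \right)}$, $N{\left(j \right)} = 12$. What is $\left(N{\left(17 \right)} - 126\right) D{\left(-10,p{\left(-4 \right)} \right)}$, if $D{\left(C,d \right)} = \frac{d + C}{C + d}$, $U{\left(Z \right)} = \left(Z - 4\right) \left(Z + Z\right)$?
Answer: $-114$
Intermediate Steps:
$U{\left(Z \right)} = 2 Z \left(-4 + Z\right)$ ($U{\left(Z \right)} = \left(-4 + Z\right) 2 Z = 2 Z \left(-4 + Z\right)$)
$p{\left(J \right)} = - \frac{42}{5}$ ($p{\left(J \right)} = - \frac{2 \left(-3\right) \left(-4 - 3\right)}{5} = - \frac{2 \left(-3\right) \left(-7\right)}{5} = \left(- \frac{1}{5}\right) 42 = - \frac{42}{5}$)
$D{\left(C,d \right)} = 1$ ($D{\left(C,d \right)} = \frac{C + d}{C + d} = 1$)
$\left(N{\left(17 \right)} - 126\right) D{\left(-10,p{\left(-4 \right)} \right)} = \left(12 - 126\right) 1 = \left(-114\right) 1 = -114$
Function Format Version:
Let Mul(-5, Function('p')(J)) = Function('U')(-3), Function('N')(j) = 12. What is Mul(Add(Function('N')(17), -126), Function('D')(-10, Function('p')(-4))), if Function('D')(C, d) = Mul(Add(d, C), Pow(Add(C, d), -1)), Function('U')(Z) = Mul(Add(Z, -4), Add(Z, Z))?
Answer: -114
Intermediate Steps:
Function('U')(Z) = Mul(2, Z, Add(-4, Z)) (Function('U')(Z) = Mul(Add(-4, Z), Mul(2, Z)) = Mul(2, Z, Add(-4, Z)))
Function('p')(J) = Rational(-42, 5) (Function('p')(J) = Mul(Rational(-1, 5), Mul(2, -3, Add(-4, -3))) = Mul(Rational(-1, 5), Mul(2, -3, -7)) = Mul(Rational(-1, 5), 42) = Rational(-42, 5))
Function('D')(C, d) = 1 (Function('D')(C, d) = Mul(Add(C, d), Pow(Add(C, d), -1)) = 1)
Mul(Add(Function('N')(17), -126), Function('D')(-10, Function('p')(-4))) = Mul(Add(12, -126), 1) = Mul(-114, 1) = -114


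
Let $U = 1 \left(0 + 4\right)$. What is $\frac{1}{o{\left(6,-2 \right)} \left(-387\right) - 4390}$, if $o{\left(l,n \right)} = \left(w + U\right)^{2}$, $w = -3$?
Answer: $- \frac{1}{4777} \approx -0.00020934$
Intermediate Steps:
$U = 4$ ($U = 1 \cdot 4 = 4$)
$o{\left(l,n \right)} = 1$ ($o{\left(l,n \right)} = \left(-3 + 4\right)^{2} = 1^{2} = 1$)
$\frac{1}{o{\left(6,-2 \right)} \left(-387\right) - 4390} = \frac{1}{1 \left(-387\right) - 4390} = \frac{1}{-387 - 4390} = \frac{1}{-4777} = - \frac{1}{4777}$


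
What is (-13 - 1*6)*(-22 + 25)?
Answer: -57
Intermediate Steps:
(-13 - 1*6)*(-22 + 25) = (-13 - 6)*3 = -19*3 = -57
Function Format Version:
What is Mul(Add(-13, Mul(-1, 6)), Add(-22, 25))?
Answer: -57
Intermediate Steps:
Mul(Add(-13, Mul(-1, 6)), Add(-22, 25)) = Mul(Add(-13, -6), 3) = Mul(-19, 3) = -57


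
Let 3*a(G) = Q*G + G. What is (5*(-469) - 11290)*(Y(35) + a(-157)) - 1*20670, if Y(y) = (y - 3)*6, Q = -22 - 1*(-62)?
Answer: 26617575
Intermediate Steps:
Q = 40 (Q = -22 + 62 = 40)
a(G) = 41*G/3 (a(G) = (40*G + G)/3 = (41*G)/3 = 41*G/3)
Y(y) = -18 + 6*y (Y(y) = (-3 + y)*6 = -18 + 6*y)
(5*(-469) - 11290)*(Y(35) + a(-157)) - 1*20670 = (5*(-469) - 11290)*((-18 + 6*35) + (41/3)*(-157)) - 1*20670 = (-2345 - 11290)*((-18 + 210) - 6437/3) - 20670 = -13635*(192 - 6437/3) - 20670 = -13635*(-5861/3) - 20670 = 26638245 - 20670 = 26617575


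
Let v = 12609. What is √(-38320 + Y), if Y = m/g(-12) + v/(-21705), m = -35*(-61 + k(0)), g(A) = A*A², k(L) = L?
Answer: I*√10398917919940845/520920 ≈ 195.76*I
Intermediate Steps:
g(A) = A³
m = 2135 (m = -35*(-61 + 0) = -35*(-61) = 2135)
Y = -22709509/12502080 (Y = 2135/((-12)³) + 12609/(-21705) = 2135/(-1728) + 12609*(-1/21705) = 2135*(-1/1728) - 4203/7235 = -2135/1728 - 4203/7235 = -22709509/12502080 ≈ -1.8165)
√(-38320 + Y) = √(-38320 - 22709509/12502080) = √(-479102415109/12502080) = I*√10398917919940845/520920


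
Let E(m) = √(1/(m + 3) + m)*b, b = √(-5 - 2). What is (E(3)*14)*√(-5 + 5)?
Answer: 0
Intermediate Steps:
b = I*√7 (b = √(-7) = I*√7 ≈ 2.6458*I)
E(m) = I*√7*√(m + 1/(3 + m)) (E(m) = √(1/(m + 3) + m)*(I*√7) = √(1/(3 + m) + m)*(I*√7) = √(m + 1/(3 + m))*(I*√7) = I*√7*√(m + 1/(3 + m)))
(E(3)*14)*√(-5 + 5) = ((I*√7*√((1 + 3*(3 + 3))/(3 + 3)))*14)*√(-5 + 5) = ((I*√7*√((1 + 3*6)/6))*14)*√0 = ((I*√7*√((1 + 18)/6))*14)*0 = ((I*√7*√((⅙)*19))*14)*0 = ((I*√7*√(19/6))*14)*0 = ((I*√7*(√114/6))*14)*0 = ((I*√798/6)*14)*0 = (7*I*√798/3)*0 = 0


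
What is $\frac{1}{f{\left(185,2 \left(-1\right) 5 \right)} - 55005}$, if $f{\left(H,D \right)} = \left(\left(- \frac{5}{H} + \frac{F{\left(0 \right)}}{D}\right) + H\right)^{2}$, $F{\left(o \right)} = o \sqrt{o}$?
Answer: $- \frac{1369}{28461509} \approx -4.81 \cdot 10^{-5}$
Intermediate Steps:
$F{\left(o \right)} = o^{\frac{3}{2}}$
$f{\left(H,D \right)} = \left(H - \frac{5}{H}\right)^{2}$ ($f{\left(H,D \right)} = \left(\left(- \frac{5}{H} + \frac{0^{\frac{3}{2}}}{D}\right) + H\right)^{2} = \left(\left(- \frac{5}{H} + \frac{0}{D}\right) + H\right)^{2} = \left(\left(- \frac{5}{H} + 0\right) + H\right)^{2} = \left(- \frac{5}{H} + H\right)^{2} = \left(H - \frac{5}{H}\right)^{2}$)
$\frac{1}{f{\left(185,2 \left(-1\right) 5 \right)} - 55005} = \frac{1}{\frac{\left(-5 + 185^{2}\right)^{2}}{34225} - 55005} = \frac{1}{\frac{\left(-5 + 34225\right)^{2}}{34225} - 55005} = \frac{1}{\frac{34220^{2}}{34225} - 55005} = \frac{1}{\frac{1}{34225} \cdot 1171008400 - 55005} = \frac{1}{\frac{46840336}{1369} - 55005} = \frac{1}{- \frac{28461509}{1369}} = - \frac{1369}{28461509}$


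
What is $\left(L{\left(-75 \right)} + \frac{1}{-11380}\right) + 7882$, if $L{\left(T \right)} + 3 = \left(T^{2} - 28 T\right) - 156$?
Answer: $\frac{175798239}{11380} \approx 15448.0$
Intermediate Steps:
$L{\left(T \right)} = -159 + T^{2} - 28 T$ ($L{\left(T \right)} = -3 - \left(156 - T^{2} + 28 T\right) = -159 + T^{2} - 28 T$)
$\left(L{\left(-75 \right)} + \frac{1}{-11380}\right) + 7882 = \left(\left(-159 + \left(-75\right)^{2} - -2100\right) + \frac{1}{-11380}\right) + 7882 = \left(\left(-159 + 5625 + 2100\right) - \frac{1}{11380}\right) + 7882 = \left(7566 - \frac{1}{11380}\right) + 7882 = \frac{86101079}{11380} + 7882 = \frac{175798239}{11380}$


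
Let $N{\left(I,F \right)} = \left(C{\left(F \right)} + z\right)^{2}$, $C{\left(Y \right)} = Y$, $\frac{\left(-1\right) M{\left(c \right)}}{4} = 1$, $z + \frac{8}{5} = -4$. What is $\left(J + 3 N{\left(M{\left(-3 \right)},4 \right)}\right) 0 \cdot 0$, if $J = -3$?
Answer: $0$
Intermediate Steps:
$z = - \frac{28}{5}$ ($z = - \frac{8}{5} - 4 = - \frac{28}{5} \approx -5.6$)
$M{\left(c \right)} = -4$ ($M{\left(c \right)} = \left(-4\right) 1 = -4$)
$N{\left(I,F \right)} = \left(- \frac{28}{5} + F\right)^{2}$ ($N{\left(I,F \right)} = \left(F - \frac{28}{5}\right)^{2} = \left(- \frac{28}{5} + F\right)^{2}$)
$\left(J + 3 N{\left(M{\left(-3 \right)},4 \right)}\right) 0 \cdot 0 = \left(-3 + 3 \frac{\left(-28 + 5 \cdot 4\right)^{2}}{25}\right) 0 \cdot 0 = \left(-3 + 3 \frac{\left(-28 + 20\right)^{2}}{25}\right) 0 \cdot 0 = \left(-3 + 3 \frac{\left(-8\right)^{2}}{25}\right) 0 \cdot 0 = \left(-3 + 3 \cdot \frac{1}{25} \cdot 64\right) 0 \cdot 0 = \left(-3 + 3 \cdot \frac{64}{25}\right) 0 \cdot 0 = \left(-3 + \frac{192}{25}\right) 0 \cdot 0 = \frac{117}{25} \cdot 0 \cdot 0 = 0 \cdot 0 = 0$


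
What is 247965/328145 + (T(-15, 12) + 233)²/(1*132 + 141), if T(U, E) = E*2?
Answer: 4348268710/17916717 ≈ 242.69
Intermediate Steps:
T(U, E) = 2*E
247965/328145 + (T(-15, 12) + 233)²/(1*132 + 141) = 247965/328145 + (2*12 + 233)²/(1*132 + 141) = 247965*(1/328145) + (24 + 233)²/(132 + 141) = 49593/65629 + 257²/273 = 49593/65629 + 66049*(1/273) = 49593/65629 + 66049/273 = 4348268710/17916717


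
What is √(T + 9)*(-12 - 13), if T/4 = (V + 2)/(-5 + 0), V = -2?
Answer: -75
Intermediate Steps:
T = 0 (T = 4*((-2 + 2)/(-5 + 0)) = 4*(0/(-5)) = 4*(0*(-⅕)) = 4*0 = 0)
√(T + 9)*(-12 - 13) = √(0 + 9)*(-12 - 13) = √9*(-25) = 3*(-25) = -75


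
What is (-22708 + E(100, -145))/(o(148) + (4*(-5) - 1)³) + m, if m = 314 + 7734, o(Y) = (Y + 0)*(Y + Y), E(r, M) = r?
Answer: 278011648/34547 ≈ 8047.3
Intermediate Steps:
o(Y) = 2*Y² (o(Y) = Y*(2*Y) = 2*Y²)
m = 8048
(-22708 + E(100, -145))/(o(148) + (4*(-5) - 1)³) + m = (-22708 + 100)/(2*148² + (4*(-5) - 1)³) + 8048 = -22608/(2*21904 + (-20 - 1)³) + 8048 = -22608/(43808 + (-21)³) + 8048 = -22608/(43808 - 9261) + 8048 = -22608/34547 + 8048 = 278011648/34547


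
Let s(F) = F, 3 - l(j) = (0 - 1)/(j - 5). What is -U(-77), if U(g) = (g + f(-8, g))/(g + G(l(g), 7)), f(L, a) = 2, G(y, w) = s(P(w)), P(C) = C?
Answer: -15/14 ≈ -1.0714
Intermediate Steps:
l(j) = 3 + 1/(-5 + j) (l(j) = 3 - (0 - 1)/(j - 5) = 3 - (-1)/(-5 + j) = 3 + 1/(-5 + j))
G(y, w) = w
U(g) = (2 + g)/(7 + g) (U(g) = (g + 2)/(g + 7) = (2 + g)/(7 + g))
-U(-77) = -(2 - 77)/(7 - 77) = -(-75)/(-70) = -(-1)*(-75)/70 = -1*15/14 = -15/14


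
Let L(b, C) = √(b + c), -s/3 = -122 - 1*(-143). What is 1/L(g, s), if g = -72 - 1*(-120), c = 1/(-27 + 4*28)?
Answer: √346885/4081 ≈ 0.14432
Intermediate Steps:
c = 1/85 (c = 1/(-27 + 112) = 1/85 ≈ 0.011765)
s = -63 (s = -3*(-122 - 1*(-143)) = -3*(-122 + 143) = -3*21 = -63)
g = 48 (g = -72 + 120 = 48)
L(b, C) = √(1/85 + b) (L(b, C) = √(b + 1/85) = √(1/85 + b))
1/L(g, s) = 1/(√(85 + 7225*48)/85) = 1/(√(85 + 346800)/85) = 1/(√346885/85) = √346885/4081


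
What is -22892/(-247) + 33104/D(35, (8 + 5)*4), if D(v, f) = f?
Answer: 180136/247 ≈ 729.30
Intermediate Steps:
-22892/(-247) + 33104/D(35, (8 + 5)*4) = -22892/(-247) + 33104/(((8 + 5)*4)) = -22892*(-1/247) + 33104/((13*4)) = 22892/247 + 33104/52 = 22892/247 + 33104*(1/52) = 22892/247 + 8276/13 = 180136/247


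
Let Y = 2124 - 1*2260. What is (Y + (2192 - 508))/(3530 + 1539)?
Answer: 1548/5069 ≈ 0.30539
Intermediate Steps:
Y = -136 (Y = 2124 - 2260 = -136)
(Y + (2192 - 508))/(3530 + 1539) = (-136 + (2192 - 508))/(3530 + 1539) = (-136 + 1684)/5069 = 1548*(1/5069) = 1548/5069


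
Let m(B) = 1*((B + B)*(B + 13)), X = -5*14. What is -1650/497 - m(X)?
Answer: -3967710/497 ≈ -7983.3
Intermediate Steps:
X = -70
m(B) = 2*B*(13 + B) (m(B) = 1*((2*B)*(13 + B)) = 1*(2*B*(13 + B)) = 2*B*(13 + B))
-1650/497 - m(X) = -1650/497 - 2*(-70)*(13 - 70) = -1650*1/497 - 2*(-70)*(-57) = -1650/497 - 1*7980 = -1650/497 - 7980 = -3967710/497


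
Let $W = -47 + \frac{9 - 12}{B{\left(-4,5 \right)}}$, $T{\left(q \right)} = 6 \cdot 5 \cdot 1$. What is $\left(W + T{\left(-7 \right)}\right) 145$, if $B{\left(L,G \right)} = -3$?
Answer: $-2320$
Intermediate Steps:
$T{\left(q \right)} = 30$ ($T{\left(q \right)} = 30 \cdot 1 = 30$)
$W = -46$ ($W = -47 + \frac{9 - 12}{-3} = -47 - -1 = -47 + 1 = -46$)
$\left(W + T{\left(-7 \right)}\right) 145 = \left(-46 + 30\right) 145 = \left(-16\right) 145 = -2320$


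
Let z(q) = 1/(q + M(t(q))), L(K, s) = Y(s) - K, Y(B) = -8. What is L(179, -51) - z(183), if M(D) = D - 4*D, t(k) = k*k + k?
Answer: -18855770/100833 ≈ -187.00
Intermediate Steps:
t(k) = k + k² (t(k) = k² + k = k + k²)
M(D) = -3*D
L(K, s) = -8 - K
z(q) = 1/(q - 3*q*(1 + q))
L(179, -51) - z(183) = (-8 - 1*179) - (-1)/(183*(2 + 3*183)) = (-8 - 179) - (-1)/(183*(2 + 549)) = -187 - (-1)/(183*551) = -187 - 1*(-1/100833) = -187 + 1/100833 = -18855770/100833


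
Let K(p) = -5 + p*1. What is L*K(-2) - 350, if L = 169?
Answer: -1533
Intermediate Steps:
K(p) = -5 + p
L*K(-2) - 350 = 169*(-5 - 2) - 350 = 169*(-7) - 350 = -1183 - 350 = -1533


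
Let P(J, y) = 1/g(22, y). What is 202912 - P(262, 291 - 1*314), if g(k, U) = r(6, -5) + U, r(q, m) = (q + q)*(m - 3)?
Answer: 24146529/119 ≈ 2.0291e+5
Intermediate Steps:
r(q, m) = 2*q*(-3 + m) (r(q, m) = (2*q)*(-3 + m) = 2*q*(-3 + m))
g(k, U) = -96 + U (g(k, U) = 2*6*(-3 - 5) + U = 2*6*(-8) + U = -96 + U)
P(J, y) = 1/(-96 + y)
202912 - P(262, 291 - 1*314) = 202912 - 1/(-96 + (291 - 1*314)) = 202912 - 1/(-96 + (291 - 314)) = 202912 - 1/(-96 - 23) = 202912 - 1/(-119) = 202912 - 1*(-1/119) = 202912 + 1/119 = 24146529/119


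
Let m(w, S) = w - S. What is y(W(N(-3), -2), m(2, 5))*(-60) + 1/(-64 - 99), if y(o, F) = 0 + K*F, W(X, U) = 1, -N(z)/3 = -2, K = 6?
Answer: 176039/163 ≈ 1080.0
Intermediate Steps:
N(z) = 6 (N(z) = -3*(-2) = 6)
y(o, F) = 6*F (y(o, F) = 0 + 6*F = 6*F)
y(W(N(-3), -2), m(2, 5))*(-60) + 1/(-64 - 99) = (6*(2 - 1*5))*(-60) + 1/(-64 - 99) = (6*(2 - 5))*(-60) + 1/(-163) = (6*(-3))*(-60) - 1/163 = -18*(-60) - 1/163 = 1080 - 1/163 = 176039/163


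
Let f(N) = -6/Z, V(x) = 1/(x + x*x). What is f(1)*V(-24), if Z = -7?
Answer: 1/644 ≈ 0.0015528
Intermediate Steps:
V(x) = 1/(x + x²)
f(N) = 6/7 (f(N) = -6/(-7) = -6*(-⅐) = 6/7)
f(1)*V(-24) = 6*(1/((-24)*(1 - 24)))/7 = 6*(-1/24/(-23))/7 = 6*(-1/24*(-1/23))/7 = (6/7)*(1/552) = 1/644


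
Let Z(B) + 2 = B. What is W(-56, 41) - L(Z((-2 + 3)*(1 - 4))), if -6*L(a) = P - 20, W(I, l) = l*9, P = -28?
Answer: 361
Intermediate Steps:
W(I, l) = 9*l
Z(B) = -2 + B
L(a) = 8 (L(a) = -(-28 - 20)/6 = -⅙*(-48) = 8)
W(-56, 41) - L(Z((-2 + 3)*(1 - 4))) = 9*41 - 1*8 = 369 - 8 = 361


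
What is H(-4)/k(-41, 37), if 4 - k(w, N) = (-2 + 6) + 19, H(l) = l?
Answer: 4/19 ≈ 0.21053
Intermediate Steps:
k(w, N) = -19 (k(w, N) = 4 - ((-2 + 6) + 19) = 4 - (4 + 19) = 4 - 1*23 = 4 - 23 = -19)
H(-4)/k(-41, 37) = -4/(-19) = -4*(-1/19) = 4/19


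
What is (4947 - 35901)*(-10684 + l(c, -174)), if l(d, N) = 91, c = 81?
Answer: 327895722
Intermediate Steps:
(4947 - 35901)*(-10684 + l(c, -174)) = (4947 - 35901)*(-10684 + 91) = -30954*(-10593) = 327895722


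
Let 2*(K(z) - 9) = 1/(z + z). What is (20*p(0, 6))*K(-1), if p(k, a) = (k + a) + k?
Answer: 1050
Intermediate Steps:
p(k, a) = a + 2*k (p(k, a) = (a + k) + k = a + 2*k)
K(z) = 9 + 1/(4*z) (K(z) = 9 + 1/(2*(z + z)) = 9 + 1/(2*((2*z))) = 9 + (1/(2*z))/2 = 9 + 1/(4*z))
(20*p(0, 6))*K(-1) = (20*(6 + 2*0))*(9 + (¼)/(-1)) = (20*(6 + 0))*(9 + (¼)*(-1)) = (20*6)*(9 - ¼) = 120*(35/4) = 1050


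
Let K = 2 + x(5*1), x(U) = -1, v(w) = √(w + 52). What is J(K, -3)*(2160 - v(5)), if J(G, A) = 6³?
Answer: 466560 - 216*√57 ≈ 4.6493e+5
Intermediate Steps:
v(w) = √(52 + w)
K = 1 (K = 2 - 1 = 1)
J(G, A) = 216
J(K, -3)*(2160 - v(5)) = 216*(2160 - √(52 + 5)) = 216*(2160 - √57) = 466560 - 216*√57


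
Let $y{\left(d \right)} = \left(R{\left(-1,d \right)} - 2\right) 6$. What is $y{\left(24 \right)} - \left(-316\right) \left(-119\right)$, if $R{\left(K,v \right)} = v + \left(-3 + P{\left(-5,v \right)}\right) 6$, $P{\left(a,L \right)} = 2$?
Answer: $-37508$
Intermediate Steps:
$R{\left(K,v \right)} = -6 + v$ ($R{\left(K,v \right)} = v + \left(-3 + 2\right) 6 = v - 6 = -6 + v$)
$y{\left(d \right)} = -48 + 6 d$ ($y{\left(d \right)} = \left(\left(-6 + d\right) - 2\right) 6 = \left(-8 + d\right) 6 = -48 + 6 d$)
$y{\left(24 \right)} - \left(-316\right) \left(-119\right) = \left(-48 + 6 \cdot 24\right) - \left(-316\right) \left(-119\right) = \left(-48 + 144\right) - 37604 = 96 - 37604 = -37508$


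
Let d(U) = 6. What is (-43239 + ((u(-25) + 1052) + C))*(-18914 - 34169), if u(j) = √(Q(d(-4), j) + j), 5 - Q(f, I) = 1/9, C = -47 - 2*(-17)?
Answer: 2240102600 - 53083*I*√181/3 ≈ 2.2401e+9 - 2.3805e+5*I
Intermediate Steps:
C = -13 (C = -47 + 34 = -13)
Q(f, I) = 44/9 (Q(f, I) = 5 - 1/9 = 5 - 1*⅑ = 5 - ⅑ = 44/9)
u(j) = √(44/9 + j)
(-43239 + ((u(-25) + 1052) + C))*(-18914 - 34169) = (-43239 + ((√(44 + 9*(-25))/3 + 1052) - 13))*(-18914 - 34169) = (-43239 + ((√(44 - 225)/3 + 1052) - 13))*(-53083) = (-43239 + ((√(-181)/3 + 1052) - 13))*(-53083) = (-43239 + (((I*√181)/3 + 1052) - 13))*(-53083) = (-43239 + ((I*√181/3 + 1052) - 13))*(-53083) = (-43239 + ((1052 + I*√181/3) - 13))*(-53083) = (-43239 + (1039 + I*√181/3))*(-53083) = (-42200 + I*√181/3)*(-53083) = 2240102600 - 53083*I*√181/3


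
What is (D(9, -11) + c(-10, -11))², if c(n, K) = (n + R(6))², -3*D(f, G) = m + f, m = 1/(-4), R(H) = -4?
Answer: 5368489/144 ≈ 37281.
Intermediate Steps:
m = -¼ ≈ -0.25000
D(f, G) = 1/12 - f/3 (D(f, G) = -(-¼ + f)/3 = 1/12 - f/3)
c(n, K) = (-4 + n)² (c(n, K) = (n - 4)² = (-4 + n)²)
(D(9, -11) + c(-10, -11))² = ((1/12 - ⅓*9) + (-4 - 10)²)² = ((1/12 - 3) + (-14)²)² = (-35/12 + 196)² = (2317/12)² = 5368489/144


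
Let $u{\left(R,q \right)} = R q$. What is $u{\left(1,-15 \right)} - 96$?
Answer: $-111$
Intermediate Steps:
$u{\left(1,-15 \right)} - 96 = 1 \left(-15\right) - 96 = -15 - 96 = -111$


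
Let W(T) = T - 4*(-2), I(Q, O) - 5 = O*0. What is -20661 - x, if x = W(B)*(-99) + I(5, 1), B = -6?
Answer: -20468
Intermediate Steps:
I(Q, O) = 5 (I(Q, O) = 5 + O*0 = 5 + 0 = 5)
W(T) = 8 + T (W(T) = T + 8 = 8 + T)
x = -193 (x = (8 - 6)*(-99) + 5 = 2*(-99) + 5 = -198 + 5 = -193)
-20661 - x = -20661 - 1*(-193) = -20661 + 193 = -20468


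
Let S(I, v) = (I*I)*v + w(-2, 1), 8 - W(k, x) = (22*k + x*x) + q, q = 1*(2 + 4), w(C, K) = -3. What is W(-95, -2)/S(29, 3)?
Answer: 29/35 ≈ 0.82857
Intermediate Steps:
q = 6 (q = 1*6 = 6)
W(k, x) = 2 - x² - 22*k (W(k, x) = 8 - ((22*k + x*x) + 6) = 8 - ((22*k + x²) + 6) = 8 - ((x² + 22*k) + 6) = 8 - (6 + x² + 22*k) = 8 + (-6 - x² - 22*k) = 2 - x² - 22*k)
S(I, v) = -3 + v*I² (S(I, v) = (I*I)*v - 3 = I²*v - 3 = v*I² - 3 = -3 + v*I²)
W(-95, -2)/S(29, 3) = (2 - 1*(-2)² - 22*(-95))/(-3 + 3*29²) = (2 - 1*4 + 2090)/(-3 + 3*841) = (2 - 4 + 2090)/(-3 + 2523) = 2088/2520 = 2088*(1/2520) = 29/35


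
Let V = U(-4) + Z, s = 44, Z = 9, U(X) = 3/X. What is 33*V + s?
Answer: 1265/4 ≈ 316.25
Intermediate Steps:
V = 33/4 (V = 3/(-4) + 9 = 3*(-¼) + 9 = -¾ + 9 = 33/4 ≈ 8.2500)
33*V + s = 33*(33/4) + 44 = 1089/4 + 44 = 1265/4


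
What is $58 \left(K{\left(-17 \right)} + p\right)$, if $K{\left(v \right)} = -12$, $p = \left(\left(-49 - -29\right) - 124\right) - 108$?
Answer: $-15312$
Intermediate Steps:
$p = -252$ ($p = \left(\left(-49 + 29\right) - 124\right) - 108 = \left(-20 - 124\right) - 108 = -144 - 108 = -252$)
$58 \left(K{\left(-17 \right)} + p\right) = 58 \left(-12 - 252\right) = 58 \left(-264\right) = -15312$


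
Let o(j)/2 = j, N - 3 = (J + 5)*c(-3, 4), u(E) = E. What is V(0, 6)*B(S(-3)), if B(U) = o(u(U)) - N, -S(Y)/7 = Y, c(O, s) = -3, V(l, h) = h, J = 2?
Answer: 360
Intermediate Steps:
N = -18 (N = 3 + (2 + 5)*(-3) = 3 + 7*(-3) = 3 - 21 = -18)
o(j) = 2*j
S(Y) = -7*Y
B(U) = 18 + 2*U (B(U) = 2*U - 1*(-18) = 2*U + 18 = 18 + 2*U)
V(0, 6)*B(S(-3)) = 6*(18 + 2*(-7*(-3))) = 6*(18 + 2*21) = 6*(18 + 42) = 6*60 = 360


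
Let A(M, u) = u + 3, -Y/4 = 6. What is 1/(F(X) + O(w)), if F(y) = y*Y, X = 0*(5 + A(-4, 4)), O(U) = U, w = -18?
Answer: -1/18 ≈ -0.055556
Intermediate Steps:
Y = -24 (Y = -4*6 = -24)
A(M, u) = 3 + u
X = 0 (X = 0*(5 + (3 + 4)) = 0*(5 + 7) = 0*12 = 0)
F(y) = -24*y (F(y) = y*(-24) = -24*y)
1/(F(X) + O(w)) = 1/(-24*0 - 18) = 1/(0 - 18) = 1/(-18) = -1/18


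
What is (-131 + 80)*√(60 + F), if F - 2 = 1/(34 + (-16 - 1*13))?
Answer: -51*√1555/5 ≈ -402.22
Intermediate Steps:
F = 11/5 (F = 2 + 1/(34 + (-16 - 1*13)) = 2 + 1/(34 + (-16 - 13)) = 2 + 1/(34 - 29) = 2 + 1/5 = 2 + ⅕ = 11/5 ≈ 2.2000)
(-131 + 80)*√(60 + F) = (-131 + 80)*√(60 + 11/5) = -51*√1555/5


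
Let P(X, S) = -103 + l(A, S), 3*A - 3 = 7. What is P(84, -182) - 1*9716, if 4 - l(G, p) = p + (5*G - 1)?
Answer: -28946/3 ≈ -9648.7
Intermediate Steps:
A = 10/3 (A = 1 + (⅓)*7 = 1 + 7/3 = 10/3 ≈ 3.3333)
l(G, p) = 5 - p - 5*G (l(G, p) = 4 - (p + (5*G - 1)) = 4 - (p + (-1 + 5*G)) = 4 - (-1 + p + 5*G) = 4 + (1 - p - 5*G) = 5 - p - 5*G)
P(X, S) = -344/3 - S (P(X, S) = -103 + (5 - S - 5*10/3) = -103 + (5 - S - 50/3) = -103 + (-35/3 - S) = -344/3 - S)
P(84, -182) - 1*9716 = (-344/3 - 1*(-182)) - 1*9716 = (-344/3 + 182) - 9716 = 202/3 - 9716 = -28946/3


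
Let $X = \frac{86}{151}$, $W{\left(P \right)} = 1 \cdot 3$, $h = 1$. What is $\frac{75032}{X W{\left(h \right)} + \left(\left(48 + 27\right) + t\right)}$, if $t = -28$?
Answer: $\frac{11329832}{7355} \approx 1540.4$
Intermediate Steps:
$W{\left(P \right)} = 3$
$X = \frac{86}{151}$ ($X = 86 \cdot \frac{1}{151} = \frac{86}{151} \approx 0.56954$)
$\frac{75032}{X W{\left(h \right)} + \left(\left(48 + 27\right) + t\right)} = \frac{75032}{\frac{86}{151} \cdot 3 + \left(\left(48 + 27\right) - 28\right)} = \frac{75032}{\frac{258}{151} + \left(75 - 28\right)} = \frac{75032}{\frac{258}{151} + 47} = \frac{75032}{\frac{7355}{151}} = 75032 \cdot \frac{151}{7355} = \frac{11329832}{7355}$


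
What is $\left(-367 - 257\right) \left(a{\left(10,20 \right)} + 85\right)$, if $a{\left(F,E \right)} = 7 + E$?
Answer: $-69888$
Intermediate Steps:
$\left(-367 - 257\right) \left(a{\left(10,20 \right)} + 85\right) = \left(-367 - 257\right) \left(\left(7 + 20\right) + 85\right) = \left(-367 - 257\right) \left(27 + 85\right) = \left(-367 - 257\right) 112 = \left(-624\right) 112 = -69888$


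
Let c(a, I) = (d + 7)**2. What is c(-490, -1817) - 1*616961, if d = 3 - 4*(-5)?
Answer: -616061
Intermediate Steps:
d = 23 (d = 3 + 20 = 23)
c(a, I) = 900 (c(a, I) = (23 + 7)**2 = 30**2 = 900)
c(-490, -1817) - 1*616961 = 900 - 1*616961 = 900 - 616961 = -616061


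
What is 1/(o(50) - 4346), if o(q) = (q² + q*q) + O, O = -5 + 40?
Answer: 1/689 ≈ 0.0014514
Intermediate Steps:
O = 35
o(q) = 35 + 2*q² (o(q) = (q² + q*q) + 35 = (q² + q²) + 35 = 2*q² + 35 = 35 + 2*q²)
1/(o(50) - 4346) = 1/((35 + 2*50²) - 4346) = 1/((35 + 2*2500) - 4346) = 1/((35 + 5000) - 4346) = 1/(5035 - 4346) = 1/689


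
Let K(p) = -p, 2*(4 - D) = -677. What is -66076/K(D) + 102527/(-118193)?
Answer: 15549210341/80962205 ≈ 192.06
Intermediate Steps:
D = 685/2 (D = 4 - ½*(-677) = 4 + 677/2 = 685/2 ≈ 342.50)
-66076/K(D) + 102527/(-118193) = -66076/((-1*685/2)) + 102527/(-118193) = -66076/(-685/2) + 102527*(-1/118193) = -66076*(-2/685) - 102527/118193 = 132152/685 - 102527/118193 = 15549210341/80962205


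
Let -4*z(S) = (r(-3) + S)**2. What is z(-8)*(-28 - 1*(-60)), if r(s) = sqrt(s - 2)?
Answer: -472 + 128*I*sqrt(5) ≈ -472.0 + 286.22*I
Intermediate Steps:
r(s) = sqrt(-2 + s)
z(S) = -(S + I*sqrt(5))**2/4 (z(S) = -(sqrt(-2 - 3) + S)**2/4 = -(sqrt(-5) + S)**2/4 = -(I*sqrt(5) + S)**2/4 = -(S + I*sqrt(5))**2/4)
z(-8)*(-28 - 1*(-60)) = (-(-8 + I*sqrt(5))**2/4)*(-28 - 1*(-60)) = (-(-8 + I*sqrt(5))**2/4)*(-28 + 60) = -(-8 + I*sqrt(5))**2/4*32 = -8*(-8 + I*sqrt(5))**2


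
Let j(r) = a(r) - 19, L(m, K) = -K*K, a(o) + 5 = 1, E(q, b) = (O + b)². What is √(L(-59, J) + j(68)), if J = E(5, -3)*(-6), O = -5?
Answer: I*√147479 ≈ 384.03*I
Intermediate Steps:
E(q, b) = (-5 + b)²
a(o) = -4 (a(o) = -5 + 1 = -4)
J = -384 (J = (-5 - 3)²*(-6) = (-8)²*(-6) = 64*(-6) = -384)
L(m, K) = -K²
j(r) = -23 (j(r) = -4 - 19 = -23)
√(L(-59, J) + j(68)) = √(-1*(-384)² - 23) = √(-1*147456 - 23) = √(-147456 - 23) = √(-147479) = I*√147479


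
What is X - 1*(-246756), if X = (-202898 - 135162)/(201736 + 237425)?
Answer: 108365273656/439161 ≈ 2.4676e+5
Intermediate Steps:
X = -338060/439161 ≈ -0.76979
X - 1*(-246756) = -338060/439161 - 1*(-246756) = -338060/439161 + 246756 = 108365273656/439161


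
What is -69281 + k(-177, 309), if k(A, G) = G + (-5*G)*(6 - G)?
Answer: 399163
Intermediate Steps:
k(A, G) = G - 5*G*(6 - G)
-69281 + k(-177, 309) = -69281 + 309*(-29 + 5*309) = -69281 + 309*(-29 + 1545) = -69281 + 309*1516 = -69281 + 468444 = 399163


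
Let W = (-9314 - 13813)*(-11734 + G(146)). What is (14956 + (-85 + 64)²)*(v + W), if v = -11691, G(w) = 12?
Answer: 4173864997191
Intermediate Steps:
W = 271094694 (W = (-9314 - 13813)*(-11734 + 12) = -23127*(-11722) = 271094694)
(14956 + (-85 + 64)²)*(v + W) = (14956 + (-85 + 64)²)*(-11691 + 271094694) = (14956 + (-21)²)*271083003 = (14956 + 441)*271083003 = 15397*271083003 = 4173864997191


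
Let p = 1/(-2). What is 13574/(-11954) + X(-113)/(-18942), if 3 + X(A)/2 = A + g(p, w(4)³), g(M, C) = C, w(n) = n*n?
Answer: -88068137/56608167 ≈ -1.5557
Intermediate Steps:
p = -½ ≈ -0.50000
w(n) = n²
X(A) = 8186 + 2*A (X(A) = -6 + 2*(A + (4²)³) = -6 + 2*(A + 16³) = -6 + 2*(A + 4096) = -6 + 2*(4096 + A) = -6 + (8192 + 2*A) = 8186 + 2*A)
13574/(-11954) + X(-113)/(-18942) = 13574/(-11954) + (8186 + 2*(-113))/(-18942) = 13574*(-1/11954) + (8186 - 226)*(-1/18942) = -6787/5977 + 7960*(-1/18942) = -6787/5977 - 3980/9471 = -88068137/56608167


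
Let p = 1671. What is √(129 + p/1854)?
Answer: √49612422/618 ≈ 11.397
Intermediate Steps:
√(129 + p/1854) = √(129 + 1671/1854) = √(129 + 1671*(1/1854)) = √(129 + 557/618) = √(80279/618) = √49612422/618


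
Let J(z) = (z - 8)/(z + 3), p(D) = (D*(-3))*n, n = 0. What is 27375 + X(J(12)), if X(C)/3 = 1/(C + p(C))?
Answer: 109545/4 ≈ 27386.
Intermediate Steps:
p(D) = 0 (p(D) = (D*(-3))*0 = -3*D*0 = 0)
J(z) = (-8 + z)/(3 + z)
X(C) = 3/C (X(C) = 3/(C + 0) = 3/C)
27375 + X(J(12)) = 27375 + 3/(((-8 + 12)/(3 + 12))) = 27375 + 3/((4/15)) = 27375 + 3/(((1/15)*4)) = 27375 + 3/(4/15) = 27375 + 3*(15/4) = 27375 + 45/4 = 109545/4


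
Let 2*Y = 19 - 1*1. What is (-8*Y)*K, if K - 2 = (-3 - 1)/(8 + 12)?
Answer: -648/5 ≈ -129.60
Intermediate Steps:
Y = 9 (Y = (19 - 1*1)/2 = (19 - 1)/2 = (1/2)*18 = 9)
K = 9/5 (K = 2 + (-3 - 1)/(8 + 12) = 2 - 4/20 = 2 - 4*1/20 = 2 - 1/5 = 9/5 ≈ 1.8000)
(-8*Y)*K = -8*9*(9/5) = -72*9/5 = -648/5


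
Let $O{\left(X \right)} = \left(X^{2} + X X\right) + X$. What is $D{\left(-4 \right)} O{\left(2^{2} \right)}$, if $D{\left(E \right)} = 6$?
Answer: $216$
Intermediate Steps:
$O{\left(X \right)} = X + 2 X^{2}$ ($O{\left(X \right)} = \left(X^{2} + X^{2}\right) + X = 2 X^{2} + X = X + 2 X^{2}$)
$D{\left(-4 \right)} O{\left(2^{2} \right)} = 6 \cdot 2^{2} \left(1 + 2 \cdot 2^{2}\right) = 6 \cdot 4 \left(1 + 2 \cdot 4\right) = 6 \cdot 4 \left(1 + 8\right) = 6 \cdot 4 \cdot 9 = 6 \cdot 36 = 216$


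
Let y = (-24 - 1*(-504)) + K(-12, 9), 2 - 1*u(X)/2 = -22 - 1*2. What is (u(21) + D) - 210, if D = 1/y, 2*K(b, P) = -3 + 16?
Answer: -153732/973 ≈ -158.00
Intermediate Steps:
K(b, P) = 13/2 (K(b, P) = (-3 + 16)/2 = (½)*13 = 13/2)
u(X) = 52 (u(X) = 4 - 2*(-22 - 1*2) = 4 - 2*(-22 - 2) = 4 - 2*(-24) = 4 + 48 = 52)
y = 973/2 (y = (-24 - 1*(-504)) + 13/2 = (-24 + 504) + 13/2 = 480 + 13/2 = 973/2 ≈ 486.50)
D = 2/973 (D = 1/(973/2) = 2/973 ≈ 0.0020555)
(u(21) + D) - 210 = (52 + 2/973) - 210 = 50598/973 - 210 = -153732/973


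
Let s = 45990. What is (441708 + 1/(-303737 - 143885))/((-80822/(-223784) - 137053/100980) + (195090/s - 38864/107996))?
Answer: 510555410141088549166875/3335917600076078219 ≈ 1.5305e+5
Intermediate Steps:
(441708 + 1/(-303737 - 143885))/((-80822/(-223784) - 137053/100980) + (195090/s - 38864/107996)) = (441708 + 1/(-303737 - 143885))/((-80822/(-223784) - 137053/100980) + (195090/45990 - 38864/107996)) = (441708 + 1/(-447622))/((-80822*(-1/223784) - 137053*1/100980) + (195090*(1/45990) - 38864*1/107996)) = (441708 - 1/447622)/((40411/111892 - 137053/100980) + (929/219 - 1388/3857)) = 197718218375/(447622*(-127891267/128396070 + 3279181/844683)) = 197718218375/(447622*(104335458045103/36151325865270)) = (197718218375/447622)*(36151325865270/104335458045103) = 510555410141088549166875/3335917600076078219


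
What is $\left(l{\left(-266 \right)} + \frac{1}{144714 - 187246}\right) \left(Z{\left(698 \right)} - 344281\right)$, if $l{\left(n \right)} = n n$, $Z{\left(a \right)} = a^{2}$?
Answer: $\frac{430111645960293}{42532} \approx 1.0113 \cdot 10^{10}$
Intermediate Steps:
$l{\left(n \right)} = n^{2}$
$\left(l{\left(-266 \right)} + \frac{1}{144714 - 187246}\right) \left(Z{\left(698 \right)} - 344281\right) = \left(\left(-266\right)^{2} + \frac{1}{144714 - 187246}\right) \left(698^{2} - 344281\right) = \left(70756 + \frac{1}{-42532}\right) \left(487204 - 344281\right) = \left(70756 - \frac{1}{42532}\right) 142923 = \frac{3009394191}{42532} \cdot 142923 = \frac{430111645960293}{42532}$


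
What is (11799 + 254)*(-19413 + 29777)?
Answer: 124917292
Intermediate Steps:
(11799 + 254)*(-19413 + 29777) = 12053*10364 = 124917292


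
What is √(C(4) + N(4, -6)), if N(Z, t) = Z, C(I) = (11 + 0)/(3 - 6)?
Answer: √3/3 ≈ 0.57735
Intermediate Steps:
C(I) = -11/3 (C(I) = 11/(-3) = 11*(-⅓) = -11/3)
√(C(4) + N(4, -6)) = √(-11/3 + 4) = √(⅓) = √3/3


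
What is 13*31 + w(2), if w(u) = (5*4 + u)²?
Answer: 887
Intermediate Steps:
w(u) = (20 + u)²
13*31 + w(2) = 13*31 + (20 + 2)² = 403 + 22² = 403 + 484 = 887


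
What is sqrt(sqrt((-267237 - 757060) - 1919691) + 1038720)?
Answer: sqrt(1038720 + 2*I*sqrt(735997)) ≈ 1019.2 + 0.842*I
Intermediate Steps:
sqrt(sqrt((-267237 - 757060) - 1919691) + 1038720) = sqrt(sqrt(-1024297 - 1919691) + 1038720) = sqrt(sqrt(-2943988) + 1038720) = sqrt(2*I*sqrt(735997) + 1038720) = sqrt(1038720 + 2*I*sqrt(735997))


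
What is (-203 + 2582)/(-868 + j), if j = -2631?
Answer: -2379/3499 ≈ -0.67991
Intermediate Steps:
(-203 + 2582)/(-868 + j) = (-203 + 2582)/(-868 - 2631) = 2379/(-3499) = 2379*(-1/3499) = -2379/3499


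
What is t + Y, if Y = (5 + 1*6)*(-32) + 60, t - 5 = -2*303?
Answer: -893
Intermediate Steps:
t = -601 (t = 5 - 2*303 = 5 - 606 = -601)
Y = -292 (Y = (5 + 6)*(-32) + 60 = 11*(-32) + 60 = -352 + 60 = -292)
t + Y = -601 - 292 = -893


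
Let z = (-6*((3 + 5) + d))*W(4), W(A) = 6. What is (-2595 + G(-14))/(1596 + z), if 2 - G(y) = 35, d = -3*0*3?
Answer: -219/109 ≈ -2.0092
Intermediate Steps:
d = 0 (d = 0*3 = 0)
G(y) = -33 (G(y) = 2 - 1*35 = 2 - 35 = -33)
z = -288 (z = -6*((3 + 5) + 0)*6 = -6*(8 + 0)*6 = -6*8*6 = -48*6 = -288)
(-2595 + G(-14))/(1596 + z) = (-2595 - 33)/(1596 - 288) = -2628/1308 = -2628*1/1308 = -219/109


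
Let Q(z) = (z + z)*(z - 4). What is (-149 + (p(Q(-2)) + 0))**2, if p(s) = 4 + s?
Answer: 14641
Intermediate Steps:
Q(z) = 2*z*(-4 + z) (Q(z) = (2*z)*(-4 + z) = 2*z*(-4 + z))
(-149 + (p(Q(-2)) + 0))**2 = (-149 + ((4 + 2*(-2)*(-4 - 2)) + 0))**2 = (-149 + ((4 + 2*(-2)*(-6)) + 0))**2 = (-149 + ((4 + 24) + 0))**2 = (-149 + (28 + 0))**2 = (-149 + 28)**2 = (-121)**2 = 14641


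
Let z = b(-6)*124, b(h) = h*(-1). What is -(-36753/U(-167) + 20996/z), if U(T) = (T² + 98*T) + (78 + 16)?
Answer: -54141575/2160762 ≈ -25.057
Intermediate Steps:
b(h) = -h
U(T) = 94 + T² + 98*T (U(T) = (T² + 98*T) + 94 = 94 + T² + 98*T)
z = 744 (z = -1*(-6)*124 = 6*124 = 744)
-(-36753/U(-167) + 20996/z) = -(-36753/(94 + (-167)² + 98*(-167)) + 20996/744) = -(-36753/(94 + 27889 - 16366) + 20996*(1/744)) = -(-36753/11617 + 5249/186) = -1*54141575/2160762 = -54141575/2160762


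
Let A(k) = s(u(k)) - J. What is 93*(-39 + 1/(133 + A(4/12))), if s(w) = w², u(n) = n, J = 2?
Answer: -4279023/1180 ≈ -3626.3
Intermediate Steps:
A(k) = -2 + k² (A(k) = k² - 1*2 = k² - 2 = -2 + k²)
93*(-39 + 1/(133 + A(4/12))) = 93*(-39 + 1/(133 + (-2 + (4/12)²))) = 93*(-39 + 1/(133 + (-2 + (4*(1/12))²))) = 93*(-39 + 1/(133 + (-2 + (⅓)²))) = 93*(-39 + 1/(133 + (-2 + ⅑))) = 93*(-39 + 1/(133 - 17/9)) = 93*(-39 + 1/(1180/9)) = 93*(-39 + 9/1180) = 93*(-46011/1180) = -4279023/1180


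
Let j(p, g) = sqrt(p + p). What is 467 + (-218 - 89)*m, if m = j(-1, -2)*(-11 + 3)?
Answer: 467 + 2456*I*sqrt(2) ≈ 467.0 + 3473.3*I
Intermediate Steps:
j(p, g) = sqrt(2)*sqrt(p) (j(p, g) = sqrt(2*p) = sqrt(2)*sqrt(p))
m = -8*I*sqrt(2) (m = (sqrt(2)*sqrt(-1))*(-11 + 3) = (sqrt(2)*I)*(-8) = (I*sqrt(2))*(-8) = -8*I*sqrt(2) ≈ -11.314*I)
467 + (-218 - 89)*m = 467 + (-218 - 89)*(-8*I*sqrt(2)) = 467 - (-2456)*I*sqrt(2) = 467 + 2456*I*sqrt(2)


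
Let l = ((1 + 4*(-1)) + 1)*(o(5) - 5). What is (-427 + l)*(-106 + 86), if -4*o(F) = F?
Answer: 8290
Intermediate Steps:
o(F) = -F/4
l = 25/2 (l = ((1 + 4*(-1)) + 1)*(-¼*5 - 5) = ((1 - 4) + 1)*(-5/4 - 5) = (-3 + 1)*(-25/4) = -2*(-25/4) = 25/2 ≈ 12.500)
(-427 + l)*(-106 + 86) = (-427 + 25/2)*(-106 + 86) = -829/2*(-20) = 8290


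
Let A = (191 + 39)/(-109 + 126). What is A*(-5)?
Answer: -1150/17 ≈ -67.647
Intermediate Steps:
A = 230/17 ≈ 13.529
A*(-5) = (230/17)*(-5) = -1150/17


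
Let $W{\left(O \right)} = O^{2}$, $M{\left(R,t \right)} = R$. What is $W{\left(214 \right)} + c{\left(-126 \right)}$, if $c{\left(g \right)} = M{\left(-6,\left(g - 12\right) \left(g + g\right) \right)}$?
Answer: $45790$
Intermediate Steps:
$c{\left(g \right)} = -6$
$W{\left(214 \right)} + c{\left(-126 \right)} = 214^{2} - 6 = 45796 - 6 = 45790$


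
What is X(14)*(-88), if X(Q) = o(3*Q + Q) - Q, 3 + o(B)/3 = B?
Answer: -12760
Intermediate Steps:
o(B) = -9 + 3*B
X(Q) = -9 + 11*Q (X(Q) = (-9 + 3*(3*Q + Q)) - Q = (-9 + 3*(4*Q)) - Q = (-9 + 12*Q) - Q = -9 + 11*Q)
X(14)*(-88) = (-9 + 11*14)*(-88) = (-9 + 154)*(-88) = 145*(-88) = -12760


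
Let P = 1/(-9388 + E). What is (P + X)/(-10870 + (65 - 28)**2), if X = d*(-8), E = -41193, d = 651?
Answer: 263425849/480570081 ≈ 0.54815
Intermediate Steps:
X = -5208 (X = 651*(-8) = -5208)
P = -1/50581 (P = 1/(-9388 - 41193) = 1/(-50581) = -1/50581 ≈ -1.9770e-5)
(P + X)/(-10870 + (65 - 28)**2) = (-1/50581 - 5208)/(-10870 + (65 - 28)**2) = -263425849/(50581*(-10870 + 37**2)) = -263425849/(50581*(-10870 + 1369)) = -263425849/50581/(-9501) = -263425849/50581*(-1/9501) = 263425849/480570081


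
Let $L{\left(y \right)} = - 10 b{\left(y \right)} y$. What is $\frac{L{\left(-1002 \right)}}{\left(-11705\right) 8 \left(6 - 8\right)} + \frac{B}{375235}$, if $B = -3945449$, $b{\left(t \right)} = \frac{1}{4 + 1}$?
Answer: $- \frac{36907585889}{3513700540} \approx -10.504$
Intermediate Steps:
$b{\left(t \right)} = \frac{1}{5}$
$L{\left(y \right)} = - 2 y$ ($L{\left(y \right)} = \left(-10\right) \frac{1}{5} y = - 2 y$)
$\frac{L{\left(-1002 \right)}}{\left(-11705\right) 8 \left(6 - 8\right)} + \frac{B}{375235} = \frac{\left(-2\right) \left(-1002\right)}{\left(-11705\right) 8 \left(6 - 8\right)} - \frac{3945449}{375235} = \frac{2004}{\left(-11705\right) 8 \left(-2\right)} - \frac{3945449}{375235} = \frac{2004}{\left(-11705\right) \left(-16\right)} - \frac{3945449}{375235} = \frac{2004}{187280} - \frac{3945449}{375235} = 2004 \cdot \frac{1}{187280} - \frac{3945449}{375235} = \frac{501}{46820} - \frac{3945449}{375235} = - \frac{36907585889}{3513700540}$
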